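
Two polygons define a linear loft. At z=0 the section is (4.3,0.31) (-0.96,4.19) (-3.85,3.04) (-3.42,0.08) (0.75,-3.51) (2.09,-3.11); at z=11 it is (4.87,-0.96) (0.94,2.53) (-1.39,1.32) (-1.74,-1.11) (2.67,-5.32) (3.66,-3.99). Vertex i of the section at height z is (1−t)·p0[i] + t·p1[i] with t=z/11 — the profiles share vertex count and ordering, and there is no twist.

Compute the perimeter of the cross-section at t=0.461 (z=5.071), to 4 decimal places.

Cross-section at t=0.461: each vertex is (1-t)·p0[i] + t·p1[i].
  v1: (1-0.461)·(4.3,0.31) + 0.461·(4.87,-0.96) = (4.5628,-0.2755)
  v2: (1-0.461)·(-0.96,4.19) + 0.461·(0.94,2.53) = (-0.0841,3.4247)
  v3: (1-0.461)·(-3.85,3.04) + 0.461·(-1.39,1.32) = (-2.7159,2.2471)
  v4: (1-0.461)·(-3.42,0.08) + 0.461·(-1.74,-1.11) = (-2.6455,-0.4686)
  v5: (1-0.461)·(0.75,-3.51) + 0.461·(2.67,-5.32) = (1.6351,-4.3444)
  v6: (1-0.461)·(2.09,-3.11) + 0.461·(3.66,-3.99) = (2.8138,-3.5157)
Perimeter = Σ |v_{i+1} − v_i|:
  edge 1→2: √(-4.6469² + 3.7002²) = 5.9401 (running 5.9401)
  edge 2→3: √(-2.6318² + -1.1777²) = 2.8833 (running 8.8234)
  edge 3→4: √(0.0704² + -2.7157²) = 2.7166 (running 11.5400)
  edge 4→5: √(4.2806² + -3.8758²) = 5.7746 (running 17.3146)
  edge 5→6: √(1.1786² + 0.8287²) = 1.4408 (running 18.7554)
  edge 6→1: √(1.7490² + 3.2402²) = 3.6821 (running 22.4375)
Perimeter = 22.4375

Perimeter at t=0.461: 22.4375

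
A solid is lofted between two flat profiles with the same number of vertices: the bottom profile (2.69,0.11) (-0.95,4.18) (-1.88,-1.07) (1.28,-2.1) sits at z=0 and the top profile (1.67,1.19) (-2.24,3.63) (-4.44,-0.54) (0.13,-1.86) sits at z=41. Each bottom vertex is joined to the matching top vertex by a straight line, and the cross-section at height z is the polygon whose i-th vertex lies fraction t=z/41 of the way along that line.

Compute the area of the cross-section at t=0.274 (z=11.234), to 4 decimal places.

Cross-section at t=0.274: each vertex is (1-t)·p0[i] + t·p1[i].
  v1: (1-0.274)·(2.69,0.11) + 0.274·(1.67,1.19) = (2.4105,0.4059)
  v2: (1-0.274)·(-0.95,4.18) + 0.274·(-2.24,3.63) = (-1.3035,4.0293)
  v3: (1-0.274)·(-1.88,-1.07) + 0.274·(-4.44,-0.54) = (-2.5814,-0.9248)
  v4: (1-0.274)·(1.28,-2.1) + 0.274·(0.13,-1.86) = (0.9649,-2.0342)
Shoelace sum Σ(x_i·y_{i+1} − x_{i+1}·y_i):
  i=1: 2.4105·4.0293 − -1.3035·0.4059 = +10.2418 (running +10.2418)
  i=2: -1.3035·-0.9248 − -2.5814·4.0293 = +11.6068 (running +21.8486)
  i=3: -2.5814·-2.0342 − 0.9649·-0.9248 = +6.1436 (running +27.9922)
  i=4: 0.9649·0.4059 − 2.4105·-2.0342 = +5.2952 (running +33.2875)
Area = |Σ|/2 = |33.2875|/2 = 16.6437

Area at t=0.274: 16.6437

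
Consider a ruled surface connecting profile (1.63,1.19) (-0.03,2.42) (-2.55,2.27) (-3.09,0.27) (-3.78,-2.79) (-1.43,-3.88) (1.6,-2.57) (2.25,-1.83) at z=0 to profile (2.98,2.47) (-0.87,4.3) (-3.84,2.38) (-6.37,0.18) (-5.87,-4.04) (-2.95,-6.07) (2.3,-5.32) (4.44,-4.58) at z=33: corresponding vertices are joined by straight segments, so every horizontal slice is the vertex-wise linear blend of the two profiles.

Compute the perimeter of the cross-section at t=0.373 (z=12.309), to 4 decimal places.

Perimeter at t=0.373: 24.6047

Cross-section at t=0.373: each vertex is (1-t)·p0[i] + t·p1[i].
  v1: (1-0.373)·(1.63,1.19) + 0.373·(2.98,2.47) = (2.1335,1.6674)
  v2: (1-0.373)·(-0.03,2.42) + 0.373·(-0.87,4.3) = (-0.3433,3.1212)
  v3: (1-0.373)·(-2.55,2.27) + 0.373·(-3.84,2.38) = (-3.0312,2.3110)
  v4: (1-0.373)·(-3.09,0.27) + 0.373·(-6.37,0.18) = (-4.3134,0.2364)
  v5: (1-0.373)·(-3.78,-2.79) + 0.373·(-5.87,-4.04) = (-4.5596,-3.2563)
  v6: (1-0.373)·(-1.43,-3.88) + 0.373·(-2.95,-6.07) = (-1.9970,-4.6969)
  v7: (1-0.373)·(1.6,-2.57) + 0.373·(2.3,-5.32) = (1.8611,-3.5957)
  v8: (1-0.373)·(2.25,-1.83) + 0.373·(4.44,-4.58) = (3.0669,-2.8558)
Perimeter = Σ |v_{i+1} − v_i|:
  edge 1→2: √(-2.4769² + 1.4538²) = 2.8720 (running 2.8720)
  edge 2→3: √(-2.6879² + -0.8102²) = 2.8073 (running 5.6793)
  edge 3→4: √(-1.2823² + -2.0746²) = 2.4389 (running 8.1182)
  edge 4→5: √(-0.2461² + -3.4927²) = 3.5013 (running 11.6195)
  edge 5→6: √(2.5626² + -1.4406²) = 2.9398 (running 14.5593)
  edge 6→7: √(3.8581² + 1.1011²) = 4.0121 (running 18.5715)
  edge 7→8: √(1.2058² + 0.7400²) = 1.4147 (running 19.9862)
  edge 8→1: √(-0.9333² + 4.5232²) = 4.6185 (running 24.6047)
Perimeter = 24.6047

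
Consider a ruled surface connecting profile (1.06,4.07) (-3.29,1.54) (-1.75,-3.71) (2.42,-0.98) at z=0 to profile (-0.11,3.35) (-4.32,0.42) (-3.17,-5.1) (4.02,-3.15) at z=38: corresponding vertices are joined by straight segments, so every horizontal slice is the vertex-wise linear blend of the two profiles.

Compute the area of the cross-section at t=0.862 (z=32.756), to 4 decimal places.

Area at t=0.862: 38.5156

Cross-section at t=0.862: each vertex is (1-t)·p0[i] + t·p1[i].
  v1: (1-0.862)·(1.06,4.07) + 0.862·(-0.11,3.35) = (0.0515,3.4494)
  v2: (1-0.862)·(-3.29,1.54) + 0.862·(-4.32,0.42) = (-4.1779,0.5746)
  v3: (1-0.862)·(-1.75,-3.71) + 0.862·(-3.17,-5.1) = (-2.9740,-4.9082)
  v4: (1-0.862)·(2.42,-0.98) + 0.862·(4.02,-3.15) = (3.7992,-2.8505)
Shoelace sum Σ(x_i·y_{i+1} − x_{i+1}·y_i):
  i=1: 0.0515·0.5746 − -4.1779·3.4494 = +14.4405 (running +14.4405)
  i=2: -4.1779·-4.9082 − -2.9740·0.5746 = +22.2145 (running +36.6550)
  i=3: -2.9740·-2.8505 − 3.7992·-4.9082 = +27.1248 (running +63.7797)
  i=4: 3.7992·3.4494 − 0.0515·-2.8505 = +13.2515 (running +77.0312)
Area = |Σ|/2 = |77.0312|/2 = 38.5156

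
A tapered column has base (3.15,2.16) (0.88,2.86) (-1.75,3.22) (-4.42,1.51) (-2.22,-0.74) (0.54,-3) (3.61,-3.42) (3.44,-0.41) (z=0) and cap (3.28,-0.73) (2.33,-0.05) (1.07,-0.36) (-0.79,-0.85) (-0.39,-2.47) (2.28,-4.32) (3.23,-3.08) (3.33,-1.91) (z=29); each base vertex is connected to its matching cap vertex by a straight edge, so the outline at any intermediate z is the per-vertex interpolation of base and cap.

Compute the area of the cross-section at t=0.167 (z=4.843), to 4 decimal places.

Area at t=0.167: 29.4535

Cross-section at t=0.167: each vertex is (1-t)·p0[i] + t·p1[i].
  v1: (1-0.167)·(3.15,2.16) + 0.167·(3.28,-0.73) = (3.1717,1.6774)
  v2: (1-0.167)·(0.88,2.86) + 0.167·(2.33,-0.05) = (1.1221,2.3740)
  v3: (1-0.167)·(-1.75,3.22) + 0.167·(1.07,-0.36) = (-1.2791,2.6221)
  v4: (1-0.167)·(-4.42,1.51) + 0.167·(-0.79,-0.85) = (-3.8138,1.1159)
  v5: (1-0.167)·(-2.22,-0.74) + 0.167·(-0.39,-2.47) = (-1.9144,-1.0289)
  v6: (1-0.167)·(0.54,-3) + 0.167·(2.28,-4.32) = (0.8306,-3.2204)
  v7: (1-0.167)·(3.61,-3.42) + 0.167·(3.23,-3.08) = (3.5465,-3.3632)
  v8: (1-0.167)·(3.44,-0.41) + 0.167·(3.33,-1.91) = (3.4216,-0.6605)
Shoelace sum Σ(x_i·y_{i+1} − x_{i+1}·y_i):
  i=1: 3.1717·2.3740 − 1.1221·1.6774 = +5.6475 (running +5.6475)
  i=2: 1.1221·2.6221 − -1.2791·2.3740 = +5.9790 (running +11.6264)
  i=3: -1.2791·1.1159 − -3.8138·2.6221 = +8.5730 (running +20.1994)
  i=4: -3.8138·-1.0289 − -1.9144·1.1159 = +6.0603 (running +26.2597)
  i=5: -1.9144·-3.2204 − 0.8306·-1.0289 = +7.0198 (running +33.2795)
  i=6: 0.8306·-3.3632 − 3.5465·-3.2204 = +8.6280 (running +41.9075)
  i=7: 3.5465·-0.6605 − 3.4216·-3.3632 = +9.1652 (running +51.0727)
  i=8: 3.4216·1.6774 − 3.1717·-0.6605 = +7.8343 (running +58.9070)
Area = |Σ|/2 = |58.9070|/2 = 29.4535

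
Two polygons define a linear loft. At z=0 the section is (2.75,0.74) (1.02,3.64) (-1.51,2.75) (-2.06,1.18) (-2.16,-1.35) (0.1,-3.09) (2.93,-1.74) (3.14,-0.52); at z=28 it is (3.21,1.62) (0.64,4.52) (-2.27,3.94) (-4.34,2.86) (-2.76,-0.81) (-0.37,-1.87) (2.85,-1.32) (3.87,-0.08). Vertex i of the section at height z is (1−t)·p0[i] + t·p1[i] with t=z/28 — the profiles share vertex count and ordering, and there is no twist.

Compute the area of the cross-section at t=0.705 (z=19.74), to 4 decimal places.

Area at t=0.705: 32.0226

Cross-section at t=0.705: each vertex is (1-t)·p0[i] + t·p1[i].
  v1: (1-0.705)·(2.75,0.74) + 0.705·(3.21,1.62) = (3.0743,1.3604)
  v2: (1-0.705)·(1.02,3.64) + 0.705·(0.64,4.52) = (0.7521,4.2604)
  v3: (1-0.705)·(-1.51,2.75) + 0.705·(-2.27,3.94) = (-2.0458,3.5890)
  v4: (1-0.705)·(-2.06,1.18) + 0.705·(-4.34,2.86) = (-3.6674,2.3644)
  v5: (1-0.705)·(-2.16,-1.35) + 0.705·(-2.76,-0.81) = (-2.5830,-0.9693)
  v6: (1-0.705)·(0.1,-3.09) + 0.705·(-0.37,-1.87) = (-0.2313,-2.2299)
  v7: (1-0.705)·(2.93,-1.74) + 0.705·(2.85,-1.32) = (2.8736,-1.4439)
  v8: (1-0.705)·(3.14,-0.52) + 0.705·(3.87,-0.08) = (3.6547,-0.2098)
Shoelace sum Σ(x_i·y_{i+1} − x_{i+1}·y_i):
  i=1: 3.0743·4.2604 − 0.7521·1.3604 = +12.0746 (running +12.0746)
  i=2: 0.7521·3.5890 − -2.0458·4.2604 = +11.4152 (running +23.4898)
  i=3: -2.0458·2.3644 − -3.6674·3.5890 = +8.3250 (running +31.8148)
  i=4: -3.6674·-0.9693 − -2.5830·2.3644 = +9.6621 (running +41.4768)
  i=5: -2.5830·-2.2299 − -0.2313·-0.9693 = +5.5356 (running +47.0124)
  i=6: -0.2313·-1.4439 − 2.8736·-2.2299 = +6.7419 (running +53.7543)
  i=7: 2.8736·-0.2098 − 3.6547·-1.4439 = +4.6741 (running +58.4284)
  i=8: 3.6547·1.3604 − 3.0743·-0.2098 = +5.6168 (running +64.0452)
Area = |Σ|/2 = |64.0452|/2 = 32.0226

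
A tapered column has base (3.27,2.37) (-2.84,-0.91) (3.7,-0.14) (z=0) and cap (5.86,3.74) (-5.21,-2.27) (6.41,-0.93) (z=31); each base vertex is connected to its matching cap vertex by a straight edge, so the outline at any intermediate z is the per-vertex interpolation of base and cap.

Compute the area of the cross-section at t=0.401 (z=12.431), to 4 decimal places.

Area at t=0.401: 14.7175

Cross-section at t=0.401: each vertex is (1-t)·p0[i] + t·p1[i].
  v1: (1-0.401)·(3.27,2.37) + 0.401·(5.86,3.74) = (4.3086,2.9194)
  v2: (1-0.401)·(-2.84,-0.91) + 0.401·(-5.21,-2.27) = (-3.7904,-1.4554)
  v3: (1-0.401)·(3.7,-0.14) + 0.401·(6.41,-0.93) = (4.7867,-0.4568)
Shoelace sum Σ(x_i·y_{i+1} − x_{i+1}·y_i):
  i=1: 4.3086·-1.4554 − -3.7904·2.9194 = +4.7949 (running +4.7949)
  i=2: -3.7904·-0.4568 − 4.7867·-1.4554 = +8.6978 (running +13.4927)
  i=3: 4.7867·2.9194 − 4.3086·-0.4568 = +15.9423 (running +29.4350)
Area = |Σ|/2 = |29.4350|/2 = 14.7175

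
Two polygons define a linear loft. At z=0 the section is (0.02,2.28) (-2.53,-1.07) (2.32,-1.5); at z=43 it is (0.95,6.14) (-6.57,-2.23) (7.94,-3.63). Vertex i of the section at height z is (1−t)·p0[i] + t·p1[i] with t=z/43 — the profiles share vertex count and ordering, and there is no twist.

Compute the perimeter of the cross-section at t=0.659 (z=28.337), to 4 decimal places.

Perimeter at t=0.659: 29.5354

Cross-section at t=0.659: each vertex is (1-t)·p0[i] + t·p1[i].
  v1: (1-0.659)·(0.02,2.28) + 0.659·(0.95,6.14) = (0.6329,4.8237)
  v2: (1-0.659)·(-2.53,-1.07) + 0.659·(-6.57,-2.23) = (-5.1924,-1.8344)
  v3: (1-0.659)·(2.32,-1.5) + 0.659·(7.94,-3.63) = (6.0236,-2.9037)
Perimeter = Σ |v_{i+1} − v_i|:
  edge 1→2: √(-5.8252² + -6.6582²) = 8.8467 (running 8.8467)
  edge 2→3: √(11.2159² + -1.0692²) = 11.2668 (running 20.1135)
  edge 3→1: √(-5.3907² + 7.7274²) = 9.4219 (running 29.5354)
Perimeter = 29.5354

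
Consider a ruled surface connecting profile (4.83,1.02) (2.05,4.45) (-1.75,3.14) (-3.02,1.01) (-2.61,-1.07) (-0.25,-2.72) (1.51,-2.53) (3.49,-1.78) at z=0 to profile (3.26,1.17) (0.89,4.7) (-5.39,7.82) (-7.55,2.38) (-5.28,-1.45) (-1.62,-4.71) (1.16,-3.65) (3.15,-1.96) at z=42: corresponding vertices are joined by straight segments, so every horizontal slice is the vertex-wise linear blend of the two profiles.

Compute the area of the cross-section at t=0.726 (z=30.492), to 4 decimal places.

Area at t=0.726: 69.9152

Cross-section at t=0.726: each vertex is (1-t)·p0[i] + t·p1[i].
  v1: (1-0.726)·(4.83,1.02) + 0.726·(3.26,1.17) = (3.6902,1.1289)
  v2: (1-0.726)·(2.05,4.45) + 0.726·(0.89,4.7) = (1.2078,4.6315)
  v3: (1-0.726)·(-1.75,3.14) + 0.726·(-5.39,7.82) = (-4.3926,6.5377)
  v4: (1-0.726)·(-3.02,1.01) + 0.726·(-7.55,2.38) = (-6.3088,2.0046)
  v5: (1-0.726)·(-2.61,-1.07) + 0.726·(-5.28,-1.45) = (-4.5484,-1.3459)
  v6: (1-0.726)·(-0.25,-2.72) + 0.726·(-1.62,-4.71) = (-1.2446,-4.1647)
  v7: (1-0.726)·(1.51,-2.53) + 0.726·(1.16,-3.65) = (1.2559,-3.3431)
  v8: (1-0.726)·(3.49,-1.78) + 0.726·(3.15,-1.96) = (3.2432,-1.9107)
Shoelace sum Σ(x_i·y_{i+1} − x_{i+1}·y_i):
  i=1: 3.6902·4.6315 − 1.2078·1.1289 = +15.7275 (running +15.7275)
  i=2: 1.2078·6.5377 − -4.3926·4.6315 = +28.2410 (running +43.9685)
  i=3: -4.3926·2.0046 − -6.3088·6.5377 = +32.4392 (running +76.4077)
  i=4: -6.3088·-1.3459 − -4.5484·2.0046 = +17.6087 (running +94.0164)
  i=5: -4.5484·-4.1647 − -1.2446·-1.3459 = +17.2679 (running +111.2843)
  i=6: -1.2446·-3.3431 − 1.2559·-4.1647 = +9.3914 (running +120.6757)
  i=7: 1.2559·-1.9107 − 3.2432·-3.3431 = +8.4427 (running +129.1184)
  i=8: 3.2432·1.1289 − 3.6902·-1.9107 = +10.7120 (running +139.8303)
Area = |Σ|/2 = |139.8303|/2 = 69.9152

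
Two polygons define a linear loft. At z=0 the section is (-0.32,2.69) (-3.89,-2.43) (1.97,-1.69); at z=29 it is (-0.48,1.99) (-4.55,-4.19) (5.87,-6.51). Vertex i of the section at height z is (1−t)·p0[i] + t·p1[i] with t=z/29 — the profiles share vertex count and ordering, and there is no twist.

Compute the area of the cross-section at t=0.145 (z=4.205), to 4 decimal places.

Area at t=0.145: 16.6558

Cross-section at t=0.145: each vertex is (1-t)·p0[i] + t·p1[i].
  v1: (1-0.145)·(-0.32,2.69) + 0.145·(-0.48,1.99) = (-0.3432,2.5885)
  v2: (1-0.145)·(-3.89,-2.43) + 0.145·(-4.55,-4.19) = (-3.9857,-2.6852)
  v3: (1-0.145)·(1.97,-1.69) + 0.145·(5.87,-6.51) = (2.5355,-2.3889)
Shoelace sum Σ(x_i·y_{i+1} − x_{i+1}·y_i):
  i=1: -0.3432·-2.6852 − -3.9857·2.5885 = +11.2385 (running +11.2385)
  i=2: -3.9857·-2.3889 − 2.5355·-2.6852 = +16.3298 (running +27.5683)
  i=3: 2.5355·2.5885 − -0.3432·-2.3889 = +5.7433 (running +33.3116)
Area = |Σ|/2 = |33.3116|/2 = 16.6558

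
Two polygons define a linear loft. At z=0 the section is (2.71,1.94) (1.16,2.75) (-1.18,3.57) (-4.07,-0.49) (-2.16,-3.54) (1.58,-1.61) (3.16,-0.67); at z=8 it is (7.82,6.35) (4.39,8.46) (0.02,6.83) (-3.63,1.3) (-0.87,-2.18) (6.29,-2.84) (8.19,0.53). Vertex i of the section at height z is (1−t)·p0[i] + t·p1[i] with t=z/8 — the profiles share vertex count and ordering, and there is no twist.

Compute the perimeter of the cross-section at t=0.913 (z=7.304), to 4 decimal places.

Perimeter at t=0.913: 35.2056

Cross-section at t=0.913: each vertex is (1-t)·p0[i] + t·p1[i].
  v1: (1-0.913)·(2.71,1.94) + 0.913·(7.82,6.35) = (7.3754,5.9663)
  v2: (1-0.913)·(1.16,2.75) + 0.913·(4.39,8.46) = (4.1090,7.9632)
  v3: (1-0.913)·(-1.18,3.57) + 0.913·(0.02,6.83) = (-0.0844,6.5464)
  v4: (1-0.913)·(-4.07,-0.49) + 0.913·(-3.63,1.3) = (-3.6683,1.1443)
  v5: (1-0.913)·(-2.16,-3.54) + 0.913·(-0.87,-2.18) = (-0.9822,-2.2983)
  v6: (1-0.913)·(1.58,-1.61) + 0.913·(6.29,-2.84) = (5.8802,-2.7330)
  v7: (1-0.913)·(3.16,-0.67) + 0.913·(8.19,0.53) = (7.7524,0.4256)
Perimeter = Σ |v_{i+1} − v_i|:
  edge 1→2: √(-3.2664² + 1.9969²) = 3.8285 (running 3.8285)
  edge 2→3: √(-4.1934² + -1.4169²) = 4.4263 (running 8.2548)
  edge 3→4: √(-3.5839² + -5.4021²) = 6.4828 (running 14.7376)
  edge 4→5: √(2.6860² + -3.4426²) = 4.3665 (running 19.1041)
  edge 5→6: √(6.8625² + -0.4347²) = 6.8762 (running 25.9803)
  edge 6→7: √(1.8722² + 3.1586²) = 3.6717 (running 29.6520)
  edge 7→1: √(-0.3770² + 5.5407²) = 5.5535 (running 35.2056)
Perimeter = 35.2056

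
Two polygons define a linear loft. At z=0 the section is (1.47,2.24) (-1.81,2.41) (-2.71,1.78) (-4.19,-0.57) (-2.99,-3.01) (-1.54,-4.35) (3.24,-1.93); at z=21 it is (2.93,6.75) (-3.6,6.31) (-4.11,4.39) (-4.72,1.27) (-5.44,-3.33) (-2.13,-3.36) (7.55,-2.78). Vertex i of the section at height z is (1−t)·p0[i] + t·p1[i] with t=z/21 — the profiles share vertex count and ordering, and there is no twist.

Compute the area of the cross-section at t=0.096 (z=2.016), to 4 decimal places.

Area at t=0.096: 37.8326

Cross-section at t=0.096: each vertex is (1-t)·p0[i] + t·p1[i].
  v1: (1-0.096)·(1.47,2.24) + 0.096·(2.93,6.75) = (1.6102,2.6730)
  v2: (1-0.096)·(-1.81,2.41) + 0.096·(-3.6,6.31) = (-1.9818,2.7844)
  v3: (1-0.096)·(-2.71,1.78) + 0.096·(-4.11,4.39) = (-2.8444,2.0306)
  v4: (1-0.096)·(-4.19,-0.57) + 0.096·(-4.72,1.27) = (-4.2409,-0.3934)
  v5: (1-0.096)·(-2.99,-3.01) + 0.096·(-5.44,-3.33) = (-3.2252,-3.0407)
  v6: (1-0.096)·(-1.54,-4.35) + 0.096·(-2.13,-3.36) = (-1.5966,-4.2550)
  v7: (1-0.096)·(3.24,-1.93) + 0.096·(7.55,-2.78) = (3.6538,-2.0116)
Shoelace sum Σ(x_i·y_{i+1} − x_{i+1}·y_i):
  i=1: 1.6102·2.7844 − -1.9818·2.6730 = +9.7807 (running +9.7807)
  i=2: -1.9818·2.0306 − -2.8444·2.7844 = +3.8957 (running +13.6764)
  i=3: -2.8444·-0.3934 − -4.2409·2.0306 = +9.7302 (running +23.4066)
  i=4: -4.2409·-3.0407 − -3.2252·-0.3934 = +11.6267 (running +35.0333)
  i=5: -3.2252·-4.2550 − -1.5966·-3.0407 = +8.8682 (running +43.9015)
  i=6: -1.5966·-2.0116 − 3.6538·-4.2550 = +18.7584 (running +62.6599)
  i=7: 3.6538·2.6730 − 1.6102·-2.0116 = +13.0054 (running +75.6652)
Area = |Σ|/2 = |75.6652|/2 = 37.8326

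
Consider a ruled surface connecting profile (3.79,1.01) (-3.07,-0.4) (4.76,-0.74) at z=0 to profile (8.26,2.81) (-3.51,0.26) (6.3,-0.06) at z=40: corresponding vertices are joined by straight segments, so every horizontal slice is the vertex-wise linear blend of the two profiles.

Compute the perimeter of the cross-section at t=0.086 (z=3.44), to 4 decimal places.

Perimeter at t=0.086: 17.4252

Cross-section at t=0.086: each vertex is (1-t)·p0[i] + t·p1[i].
  v1: (1-0.086)·(3.79,1.01) + 0.086·(8.26,2.81) = (4.1744,1.1648)
  v2: (1-0.086)·(-3.07,-0.4) + 0.086·(-3.51,0.26) = (-3.1078,-0.3432)
  v3: (1-0.086)·(4.76,-0.74) + 0.086·(6.3,-0.06) = (4.8924,-0.6815)
Perimeter = Σ |v_{i+1} − v_i|:
  edge 1→2: √(-7.2823² + -1.5080²) = 7.4368 (running 7.4368)
  edge 2→3: √(8.0003² + -0.3383²) = 8.0074 (running 15.4442)
  edge 3→1: √(-0.7180² + 1.8463²) = 1.9810 (running 17.4252)
Perimeter = 17.4252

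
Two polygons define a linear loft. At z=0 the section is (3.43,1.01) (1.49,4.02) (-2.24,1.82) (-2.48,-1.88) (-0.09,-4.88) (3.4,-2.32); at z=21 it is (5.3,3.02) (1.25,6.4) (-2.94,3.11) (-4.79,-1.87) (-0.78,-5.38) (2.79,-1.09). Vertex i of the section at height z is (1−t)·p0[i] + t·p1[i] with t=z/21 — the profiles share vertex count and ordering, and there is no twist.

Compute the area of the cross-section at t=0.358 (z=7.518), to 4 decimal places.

Cross-section at t=0.358: each vertex is (1-t)·p0[i] + t·p1[i].
  v1: (1-0.358)·(3.43,1.01) + 0.358·(5.3,3.02) = (4.0995,1.7296)
  v2: (1-0.358)·(1.49,4.02) + 0.358·(1.25,6.4) = (1.4041,4.8720)
  v3: (1-0.358)·(-2.24,1.82) + 0.358·(-2.94,3.11) = (-2.4906,2.2818)
  v4: (1-0.358)·(-2.48,-1.88) + 0.358·(-4.79,-1.87) = (-3.3070,-1.8764)
  v5: (1-0.358)·(-0.09,-4.88) + 0.358·(-0.78,-5.38) = (-0.3370,-5.0590)
  v6: (1-0.358)·(3.4,-2.32) + 0.358·(2.79,-1.09) = (3.1816,-1.8797)
Shoelace sum Σ(x_i·y_{i+1} − x_{i+1}·y_i):
  i=1: 4.0995·4.8720 − 1.4041·1.7296 = +17.5443 (running +17.5443)
  i=2: 1.4041·2.2818 − -2.4906·4.8720 = +15.3382 (running +32.8824)
  i=3: -2.4906·-1.8764 − -3.3070·2.2818 = +12.2193 (running +45.1018)
  i=4: -3.3070·-5.0590 − -0.3370·-1.8764 = +16.0976 (running +61.1994)
  i=5: -0.3370·-1.8797 − 3.1816·-5.0590 = +16.7293 (running +77.9287)
  i=6: 3.1816·1.7296 − 4.0995·-1.8797 = +13.2085 (running +91.1371)
Area = |Σ|/2 = |91.1371|/2 = 45.5686

Area at t=0.358: 45.5686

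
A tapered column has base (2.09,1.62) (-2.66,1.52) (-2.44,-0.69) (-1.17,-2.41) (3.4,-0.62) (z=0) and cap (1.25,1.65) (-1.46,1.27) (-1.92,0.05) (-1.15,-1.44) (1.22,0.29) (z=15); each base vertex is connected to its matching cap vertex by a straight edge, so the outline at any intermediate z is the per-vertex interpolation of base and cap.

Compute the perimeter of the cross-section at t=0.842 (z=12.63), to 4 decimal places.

Perimeter at t=0.842: 10.9549

Cross-section at t=0.842: each vertex is (1-t)·p0[i] + t·p1[i].
  v1: (1-0.842)·(2.09,1.62) + 0.842·(1.25,1.65) = (1.3827,1.6453)
  v2: (1-0.842)·(-2.66,1.52) + 0.842·(-1.46,1.27) = (-1.6496,1.3095)
  v3: (1-0.842)·(-2.44,-0.69) + 0.842·(-1.92,0.05) = (-2.0022,-0.0669)
  v4: (1-0.842)·(-1.17,-2.41) + 0.842·(-1.15,-1.44) = (-1.1532,-1.5933)
  v5: (1-0.842)·(3.4,-0.62) + 0.842·(1.22,0.29) = (1.5644,0.1462)
Perimeter = Σ |v_{i+1} − v_i|:
  edge 1→2: √(-3.0323² + -0.3358²) = 3.0509 (running 3.0509)
  edge 2→3: √(-0.3526² + -1.3764²) = 1.4209 (running 4.4717)
  edge 3→4: √(0.8490² + -1.5263²) = 1.7466 (running 6.2183)
  edge 4→5: √(2.7176² + 1.7395²) = 3.2266 (running 9.4449)
  edge 5→1: √(-0.1817² + 1.4990²) = 1.5100 (running 10.9549)
Perimeter = 10.9549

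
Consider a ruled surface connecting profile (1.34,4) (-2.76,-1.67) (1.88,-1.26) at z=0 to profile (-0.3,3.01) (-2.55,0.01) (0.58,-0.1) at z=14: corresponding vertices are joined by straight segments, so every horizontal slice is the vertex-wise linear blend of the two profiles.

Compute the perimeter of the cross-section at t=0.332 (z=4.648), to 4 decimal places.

Cross-section at t=0.332: each vertex is (1-t)·p0[i] + t·p1[i].
  v1: (1-0.332)·(1.34,4) + 0.332·(-0.3,3.01) = (0.7955,3.6713)
  v2: (1-0.332)·(-2.76,-1.67) + 0.332·(-2.55,0.01) = (-2.6903,-1.1122)
  v3: (1-0.332)·(1.88,-1.26) + 0.332·(0.58,-0.1) = (1.4484,-0.8749)
Perimeter = Σ |v_{i+1} − v_i|:
  edge 1→2: √(-3.4858² + -4.7836²) = 5.9189 (running 5.9189)
  edge 2→3: √(4.1387² + 0.2374²) = 4.1455 (running 10.0644)
  edge 3→1: √(-0.6529² + 4.5462²) = 4.5928 (running 14.6572)
Perimeter = 14.6572

Perimeter at t=0.332: 14.6572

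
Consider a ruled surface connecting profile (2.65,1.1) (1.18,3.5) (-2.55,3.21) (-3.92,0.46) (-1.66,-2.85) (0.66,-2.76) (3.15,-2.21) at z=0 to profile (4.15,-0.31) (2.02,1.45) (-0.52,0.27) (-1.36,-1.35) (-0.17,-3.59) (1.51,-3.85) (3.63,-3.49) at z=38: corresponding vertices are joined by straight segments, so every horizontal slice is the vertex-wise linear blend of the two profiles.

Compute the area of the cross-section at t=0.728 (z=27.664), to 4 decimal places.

Area at t=0.728: 23.9265

Cross-section at t=0.728: each vertex is (1-t)·p0[i] + t·p1[i].
  v1: (1-0.728)·(2.65,1.1) + 0.728·(4.15,-0.31) = (3.7420,0.0735)
  v2: (1-0.728)·(1.18,3.5) + 0.728·(2.02,1.45) = (1.7915,2.0076)
  v3: (1-0.728)·(-2.55,3.21) + 0.728·(-0.52,0.27) = (-1.0722,1.0697)
  v4: (1-0.728)·(-3.92,0.46) + 0.728·(-1.36,-1.35) = (-2.0563,-0.8577)
  v5: (1-0.728)·(-1.66,-2.85) + 0.728·(-0.17,-3.59) = (-0.5753,-3.3887)
  v6: (1-0.728)·(0.66,-2.76) + 0.728·(1.51,-3.85) = (1.2788,-3.5535)
  v7: (1-0.728)·(3.15,-2.21) + 0.728·(3.63,-3.49) = (3.4994,-3.1418)
Shoelace sum Σ(x_i·y_{i+1} − x_{i+1}·y_i):
  i=1: 3.7420·2.0076 − 1.7915·0.0735 = +7.3807 (running +7.3807)
  i=2: 1.7915·1.0697 − -1.0722·2.0076 = +4.0688 (running +11.4495)
  i=3: -1.0722·-0.8577 − -2.0563·1.0697 = +3.1192 (running +14.5687)
  i=4: -2.0563·-3.3887 − -0.5753·-0.8577 = +6.4749 (running +21.0436)
  i=5: -0.5753·-3.5535 − 1.2788·-3.3887 = +6.3778 (running +27.4214)
  i=6: 1.2788·-3.1418 − 3.4994·-3.5535 = +8.4175 (running +35.8389)
  i=7: 3.4994·0.0735 − 3.7420·-3.1418 = +12.0140 (running +47.8530)
Area = |Σ|/2 = |47.8530|/2 = 23.9265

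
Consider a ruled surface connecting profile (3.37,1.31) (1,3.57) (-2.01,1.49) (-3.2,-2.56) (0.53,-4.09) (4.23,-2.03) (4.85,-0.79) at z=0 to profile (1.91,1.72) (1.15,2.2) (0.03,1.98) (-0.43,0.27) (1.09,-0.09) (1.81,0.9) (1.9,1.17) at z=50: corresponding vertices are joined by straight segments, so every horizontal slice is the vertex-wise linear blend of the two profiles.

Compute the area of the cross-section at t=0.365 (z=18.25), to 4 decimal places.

Area at t=0.365: 21.2346

Cross-section at t=0.365: each vertex is (1-t)·p0[i] + t·p1[i].
  v1: (1-0.365)·(3.37,1.31) + 0.365·(1.91,1.72) = (2.8371,1.4597)
  v2: (1-0.365)·(1,3.57) + 0.365·(1.15,2.2) = (1.0547,3.0699)
  v3: (1-0.365)·(-2.01,1.49) + 0.365·(0.03,1.98) = (-1.2654,1.6688)
  v4: (1-0.365)·(-3.2,-2.56) + 0.365·(-0.43,0.27) = (-2.1890,-1.5271)
  v5: (1-0.365)·(0.53,-4.09) + 0.365·(1.09,-0.09) = (0.7344,-2.6300)
  v6: (1-0.365)·(4.23,-2.03) + 0.365·(1.81,0.9) = (3.3467,-0.9605)
  v7: (1-0.365)·(4.85,-0.79) + 0.365·(1.9,1.17) = (3.7732,-0.0746)
Shoelace sum Σ(x_i·y_{i+1} − x_{i+1}·y_i):
  i=1: 2.8371·3.0699 − 1.0547·1.4597 = +7.1702 (running +7.1702)
  i=2: 1.0547·1.6688 − -1.2654·3.0699 = +5.6449 (running +12.8151)
  i=3: -1.2654·-1.5271 − -2.1890·1.6688 = +5.5854 (running +18.4005)
  i=4: -2.1890·-2.6300 − 0.7344·-1.5271 = +6.8784 (running +25.2789)
  i=5: 0.7344·-0.9605 − 3.3467·-2.6300 = +8.0964 (running +33.3753)
  i=6: 3.3467·-0.0746 − 3.7732·-0.9605 = +3.3747 (running +36.7500)
  i=7: 3.7732·1.4597 − 2.8371·-0.0746 = +5.7193 (running +42.4693)
Area = |Σ|/2 = |42.4693|/2 = 21.2346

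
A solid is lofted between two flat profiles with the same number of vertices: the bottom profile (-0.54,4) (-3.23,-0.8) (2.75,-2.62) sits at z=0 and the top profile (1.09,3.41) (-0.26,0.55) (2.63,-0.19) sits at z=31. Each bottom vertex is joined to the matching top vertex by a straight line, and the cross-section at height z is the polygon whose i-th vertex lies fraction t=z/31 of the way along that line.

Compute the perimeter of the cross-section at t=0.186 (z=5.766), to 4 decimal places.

Cross-section at t=0.186: each vertex is (1-t)·p0[i] + t·p1[i].
  v1: (1-0.186)·(-0.54,4) + 0.186·(1.09,3.41) = (-0.2368,3.8903)
  v2: (1-0.186)·(-3.23,-0.8) + 0.186·(-0.26,0.55) = (-2.6776,-0.5489)
  v3: (1-0.186)·(2.75,-2.62) + 0.186·(2.63,-0.19) = (2.7277,-2.1680)
Perimeter = Σ |v_{i+1} − v_i|:
  edge 1→2: √(-2.4408² + -4.4392²) = 5.0659 (running 5.0659)
  edge 2→3: √(5.4053² + -1.6191²) = 5.6426 (running 10.7085)
  edge 3→1: √(-2.9645² + 6.0583²) = 6.7447 (running 17.4532)
Perimeter = 17.4532

Perimeter at t=0.186: 17.4532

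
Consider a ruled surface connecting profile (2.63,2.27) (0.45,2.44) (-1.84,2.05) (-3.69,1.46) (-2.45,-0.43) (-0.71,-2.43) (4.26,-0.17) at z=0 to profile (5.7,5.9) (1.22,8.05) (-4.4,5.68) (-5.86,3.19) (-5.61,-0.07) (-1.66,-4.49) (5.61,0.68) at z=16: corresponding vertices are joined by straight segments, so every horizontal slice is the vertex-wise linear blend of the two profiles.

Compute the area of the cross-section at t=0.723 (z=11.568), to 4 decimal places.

Cross-section at t=0.723: each vertex is (1-t)·p0[i] + t·p1[i].
  v1: (1-0.723)·(2.63,2.27) + 0.723·(5.7,5.9) = (4.8496,4.8945)
  v2: (1-0.723)·(0.45,2.44) + 0.723·(1.22,8.05) = (1.0067,6.4960)
  v3: (1-0.723)·(-1.84,2.05) + 0.723·(-4.4,5.68) = (-3.6909,4.6745)
  v4: (1-0.723)·(-3.69,1.46) + 0.723·(-5.86,3.19) = (-5.2589,2.7108)
  v5: (1-0.723)·(-2.45,-0.43) + 0.723·(-5.61,-0.07) = (-4.7347,-0.1697)
  v6: (1-0.723)·(-0.71,-2.43) + 0.723·(-1.66,-4.49) = (-1.3968,-3.9194)
  v7: (1-0.723)·(4.26,-0.17) + 0.723·(5.61,0.68) = (5.2360,0.4446)
Shoelace sum Σ(x_i·y_{i+1} − x_{i+1}·y_i):
  i=1: 4.8496·6.4960 − 1.0067·4.8945 = +26.5759 (running +26.5759)
  i=2: 1.0067·4.6745 − -3.6909·6.4960 = +28.6819 (running +55.2578)
  i=3: -3.6909·2.7108 − -5.2589·4.6745 = +14.5775 (running +69.8353)
  i=4: -5.2589·-0.1697 − -4.7347·2.7108 = +13.7273 (running +83.5626)
  i=5: -4.7347·-3.9194 − -1.3968·-0.1697 = +18.3199 (running +101.8825)
  i=6: -1.3968·0.4446 − 5.2360·-3.9194 = +19.9011 (running +121.7836)
  i=7: 5.2360·4.8945 − 4.8496·0.4446 = +23.4719 (running +145.2555)
Area = |Σ|/2 = |145.2555|/2 = 72.6278

Area at t=0.723: 72.6278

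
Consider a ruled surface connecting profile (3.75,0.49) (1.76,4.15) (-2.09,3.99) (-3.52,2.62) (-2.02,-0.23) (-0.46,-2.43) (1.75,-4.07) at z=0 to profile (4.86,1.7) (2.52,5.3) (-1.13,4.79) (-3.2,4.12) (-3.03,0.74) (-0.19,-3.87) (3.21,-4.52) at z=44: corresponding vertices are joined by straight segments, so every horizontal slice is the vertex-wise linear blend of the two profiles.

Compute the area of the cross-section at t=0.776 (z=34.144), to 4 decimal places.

Cross-section at t=0.776: each vertex is (1-t)·p0[i] + t·p1[i].
  v1: (1-0.776)·(3.75,0.49) + 0.776·(4.86,1.7) = (4.6114,1.4290)
  v2: (1-0.776)·(1.76,4.15) + 0.776·(2.52,5.3) = (2.3498,5.0424)
  v3: (1-0.776)·(-2.09,3.99) + 0.776·(-1.13,4.79) = (-1.3450,4.6108)
  v4: (1-0.776)·(-3.52,2.62) + 0.776·(-3.2,4.12) = (-3.2717,3.7840)
  v5: (1-0.776)·(-2.02,-0.23) + 0.776·(-3.03,0.74) = (-2.8038,0.5227)
  v6: (1-0.776)·(-0.46,-2.43) + 0.776·(-0.19,-3.87) = (-0.2505,-3.5474)
  v7: (1-0.776)·(1.75,-4.07) + 0.776·(3.21,-4.52) = (2.8830,-4.4192)
Shoelace sum Σ(x_i·y_{i+1} − x_{i+1}·y_i):
  i=1: 4.6114·5.0424 − 2.3498·1.4290 = +19.8946 (running +19.8946)
  i=2: 2.3498·4.6108 − -1.3450·5.0424 = +17.6165 (running +37.5111)
  i=3: -1.3450·3.7840 − -3.2717·4.6108 = +9.9954 (running +47.5065)
  i=4: -3.2717·0.5227 − -2.8038·3.7840 = +8.8993 (running +56.4058)
  i=5: -2.8038·-3.5474 − -0.2505·0.5227 = +10.0771 (running +66.4829)
  i=6: -0.2505·-4.4192 − 2.8830·-3.5474 = +11.3340 (running +77.8169)
  i=7: 2.8830·1.4290 − 4.6114·-4.4192 = +24.4982 (running +102.3151)
Area = |Σ|/2 = |102.3151|/2 = 51.1576

Area at t=0.776: 51.1576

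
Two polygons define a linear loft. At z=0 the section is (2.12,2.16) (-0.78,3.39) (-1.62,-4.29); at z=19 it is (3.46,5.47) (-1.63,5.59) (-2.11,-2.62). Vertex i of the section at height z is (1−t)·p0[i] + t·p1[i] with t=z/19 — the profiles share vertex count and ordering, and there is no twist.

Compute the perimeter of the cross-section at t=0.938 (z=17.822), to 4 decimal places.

Cross-section at t=0.938: each vertex is (1-t)·p0[i] + t·p1[i].
  v1: (1-0.938)·(2.12,2.16) + 0.938·(3.46,5.47) = (3.3769,5.2648)
  v2: (1-0.938)·(-0.78,3.39) + 0.938·(-1.63,5.59) = (-1.5773,5.4536)
  v3: (1-0.938)·(-1.62,-4.29) + 0.938·(-2.11,-2.62) = (-2.0796,-2.7235)
Perimeter = Σ |v_{i+1} − v_i|:
  edge 1→2: √(-4.9542² + 0.1888²) = 4.9578 (running 4.9578)
  edge 2→3: √(-0.5023² + -8.1771²) = 8.1926 (running 13.1504)
  edge 3→1: √(5.4565² + 7.9883²) = 9.6740 (running 22.8244)
Perimeter = 22.8244

Perimeter at t=0.938: 22.8244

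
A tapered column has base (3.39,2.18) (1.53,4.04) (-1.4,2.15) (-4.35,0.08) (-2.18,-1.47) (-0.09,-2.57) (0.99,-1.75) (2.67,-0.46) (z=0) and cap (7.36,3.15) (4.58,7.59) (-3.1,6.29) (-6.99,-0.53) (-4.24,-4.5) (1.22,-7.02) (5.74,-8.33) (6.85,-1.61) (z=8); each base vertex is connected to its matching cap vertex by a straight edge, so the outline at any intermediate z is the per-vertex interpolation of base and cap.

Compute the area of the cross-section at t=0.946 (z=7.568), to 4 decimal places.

Area at t=0.946: 147.9053

Cross-section at t=0.946: each vertex is (1-t)·p0[i] + t·p1[i].
  v1: (1-0.946)·(3.39,2.18) + 0.946·(7.36,3.15) = (7.1456,3.0976)
  v2: (1-0.946)·(1.53,4.04) + 0.946·(4.58,7.59) = (4.4153,7.3983)
  v3: (1-0.946)·(-1.4,2.15) + 0.946·(-3.1,6.29) = (-3.0082,6.0664)
  v4: (1-0.946)·(-4.35,0.08) + 0.946·(-6.99,-0.53) = (-6.8474,-0.4971)
  v5: (1-0.946)·(-2.18,-1.47) + 0.946·(-4.24,-4.5) = (-4.1288,-4.3364)
  v6: (1-0.946)·(-0.09,-2.57) + 0.946·(1.22,-7.02) = (1.1493,-6.7797)
  v7: (1-0.946)·(0.99,-1.75) + 0.946·(5.74,-8.33) = (5.4835,-7.9747)
  v8: (1-0.946)·(2.67,-0.46) + 0.946·(6.85,-1.61) = (6.6243,-1.5479)
Shoelace sum Σ(x_i·y_{i+1} − x_{i+1}·y_i):
  i=1: 7.1456·7.3983 − 4.4153·3.0976 = +39.1885 (running +39.1885)
  i=2: 4.4153·6.0664 − -3.0082·7.3983 = +49.0407 (running +88.2292)
  i=3: -3.0082·-0.4971 − -6.8474·6.0664 = +43.0348 (running +131.2641)
  i=4: -6.8474·-4.3364 − -4.1288·-0.4971 = +27.6409 (running +158.9049)
  i=5: -4.1288·-6.7797 − 1.1493·-4.3364 = +32.9754 (running +191.8803)
  i=6: 1.1493·-7.9747 − 5.4835·-6.7797 = +28.0115 (running +219.8918)
  i=7: 5.4835·-1.5479 − 6.6243·-7.9747 = +44.3386 (running +264.2304)
  i=8: 6.6243·3.0976 − 7.1456·-1.5479 = +31.5802 (running +295.8106)
Area = |Σ|/2 = |295.8106|/2 = 147.9053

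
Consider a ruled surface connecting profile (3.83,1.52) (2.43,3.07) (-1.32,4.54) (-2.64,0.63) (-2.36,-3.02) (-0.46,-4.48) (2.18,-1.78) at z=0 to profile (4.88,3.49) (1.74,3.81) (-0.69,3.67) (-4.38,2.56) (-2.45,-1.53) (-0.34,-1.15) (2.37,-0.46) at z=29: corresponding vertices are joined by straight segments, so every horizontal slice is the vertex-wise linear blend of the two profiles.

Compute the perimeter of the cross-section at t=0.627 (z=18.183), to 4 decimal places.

Cross-section at t=0.627: each vertex is (1-t)·p0[i] + t·p1[i].
  v1: (1-0.627)·(3.83,1.52) + 0.627·(4.88,3.49) = (4.4883,2.7552)
  v2: (1-0.627)·(2.43,3.07) + 0.627·(1.74,3.81) = (1.9974,3.5340)
  v3: (1-0.627)·(-1.32,4.54) + 0.627·(-0.69,3.67) = (-0.9250,3.9945)
  v4: (1-0.627)·(-2.64,0.63) + 0.627·(-4.38,2.56) = (-3.7310,1.8401)
  v5: (1-0.627)·(-2.36,-3.02) + 0.627·(-2.45,-1.53) = (-2.4164,-2.0858)
  v6: (1-0.627)·(-0.46,-4.48) + 0.627·(-0.34,-1.15) = (-0.3848,-2.3921)
  v7: (1-0.627)·(2.18,-1.78) + 0.627·(2.37,-0.46) = (2.2991,-0.9524)
Perimeter = Σ |v_{i+1} − v_i|:
  edge 1→2: √(-2.4910² + 0.7788²) = 2.6099 (running 2.6099)
  edge 2→3: √(-2.9224² + 0.4605²) = 2.9584 (running 5.5683)
  edge 3→4: √(-2.8060² + -2.1544²) = 3.5377 (running 9.1060)
  edge 4→5: √(1.3145² + -3.9259²) = 4.1401 (running 13.2461)
  edge 5→6: √(2.0317² + -0.3063²) = 2.0546 (running 15.3007)
  edge 6→7: √(2.6839² + 1.4397²) = 3.0457 (running 18.3464)
  edge 7→1: √(2.1892² + 3.7076²) = 4.3056 (running 22.6520)
Perimeter = 22.6520

Perimeter at t=0.627: 22.6520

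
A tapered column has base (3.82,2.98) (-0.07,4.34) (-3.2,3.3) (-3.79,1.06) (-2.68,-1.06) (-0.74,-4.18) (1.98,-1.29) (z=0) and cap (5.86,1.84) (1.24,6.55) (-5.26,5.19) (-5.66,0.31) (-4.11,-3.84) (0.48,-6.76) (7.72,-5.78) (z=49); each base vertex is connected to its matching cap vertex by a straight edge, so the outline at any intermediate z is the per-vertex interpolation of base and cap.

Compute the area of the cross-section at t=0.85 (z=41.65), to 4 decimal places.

Area at t=0.85: 111.4514

Cross-section at t=0.85: each vertex is (1-t)·p0[i] + t·p1[i].
  v1: (1-0.85)·(3.82,2.98) + 0.85·(5.86,1.84) = (5.5540,2.0110)
  v2: (1-0.85)·(-0.07,4.34) + 0.85·(1.24,6.55) = (1.0435,6.2185)
  v3: (1-0.85)·(-3.2,3.3) + 0.85·(-5.26,5.19) = (-4.9510,4.9065)
  v4: (1-0.85)·(-3.79,1.06) + 0.85·(-5.66,0.31) = (-5.3795,0.4225)
  v5: (1-0.85)·(-2.68,-1.06) + 0.85·(-4.11,-3.84) = (-3.8955,-3.4230)
  v6: (1-0.85)·(-0.74,-4.18) + 0.85·(0.48,-6.76) = (0.2970,-6.3730)
  v7: (1-0.85)·(1.98,-1.29) + 0.85·(7.72,-5.78) = (6.8590,-5.1065)
Shoelace sum Σ(x_i·y_{i+1} − x_{i+1}·y_i):
  i=1: 5.5540·6.2185 − 1.0435·2.0110 = +32.4391 (running +32.4391)
  i=2: 1.0435·4.9065 − -4.9510·6.2185 = +35.9077 (running +68.3468)
  i=3: -4.9510·0.4225 − -5.3795·4.9065 = +24.3027 (running +92.6495)
  i=4: -5.3795·-3.4230 − -3.8955·0.4225 = +20.0599 (running +112.7094)
  i=5: -3.8955·-6.3730 − 0.2970·-3.4230 = +25.8427 (running +138.5520)
  i=6: 0.2970·-5.1065 − 6.8590·-6.3730 = +42.1958 (running +180.7478)
  i=7: 6.8590·2.0110 − 5.5540·-5.1065 = +42.1549 (running +222.9028)
Area = |Σ|/2 = |222.9028|/2 = 111.4514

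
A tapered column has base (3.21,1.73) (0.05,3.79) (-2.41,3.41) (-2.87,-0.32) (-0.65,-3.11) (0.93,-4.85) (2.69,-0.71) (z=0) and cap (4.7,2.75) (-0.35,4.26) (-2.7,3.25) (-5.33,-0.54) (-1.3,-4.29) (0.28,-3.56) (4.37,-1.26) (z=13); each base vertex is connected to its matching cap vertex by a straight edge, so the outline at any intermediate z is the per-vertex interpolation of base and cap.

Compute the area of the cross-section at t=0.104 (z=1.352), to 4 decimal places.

Area at t=0.104: 35.2312

Cross-section at t=0.104: each vertex is (1-t)·p0[i] + t·p1[i].
  v1: (1-0.104)·(3.21,1.73) + 0.104·(4.7,2.75) = (3.3650,1.8361)
  v2: (1-0.104)·(0.05,3.79) + 0.104·(-0.35,4.26) = (0.0084,3.8389)
  v3: (1-0.104)·(-2.41,3.41) + 0.104·(-2.7,3.25) = (-2.4402,3.3934)
  v4: (1-0.104)·(-2.87,-0.32) + 0.104·(-5.33,-0.54) = (-3.1258,-0.3429)
  v5: (1-0.104)·(-0.65,-3.11) + 0.104·(-1.3,-4.29) = (-0.7176,-3.2327)
  v6: (1-0.104)·(0.93,-4.85) + 0.104·(0.28,-3.56) = (0.8624,-4.7158)
  v7: (1-0.104)·(2.69,-0.71) + 0.104·(4.37,-1.26) = (2.8647,-0.7672)
Shoelace sum Σ(x_i·y_{i+1} − x_{i+1}·y_i):
  i=1: 3.3650·3.8389 − 0.0084·1.8361 = +12.9023 (running +12.9023)
  i=2: 0.0084·3.3934 − -2.4402·3.8389 = +9.3960 (running +22.2982)
  i=3: -2.4402·-0.3429 − -3.1258·3.3934 = +11.4438 (running +33.7420)
  i=4: -3.1258·-3.2327 − -0.7176·-0.3429 = +9.8589 (running +43.6009)
  i=5: -0.7176·-4.7158 − 0.8624·-3.2327 = +6.1720 (running +49.7729)
  i=6: 0.8624·-0.7672 − 2.8647·-4.7158 = +12.8479 (running +62.6208)
  i=7: 2.8647·1.8361 − 3.3650·-0.7672 = +7.8415 (running +70.4623)
Area = |Σ|/2 = |70.4623|/2 = 35.2312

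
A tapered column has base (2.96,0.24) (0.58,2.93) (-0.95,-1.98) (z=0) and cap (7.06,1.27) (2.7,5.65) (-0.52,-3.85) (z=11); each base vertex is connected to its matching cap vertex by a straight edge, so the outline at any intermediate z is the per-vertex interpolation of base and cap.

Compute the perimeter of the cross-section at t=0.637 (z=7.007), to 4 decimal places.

Cross-section at t=0.637: each vertex is (1-t)·p0[i] + t·p1[i].
  v1: (1-0.637)·(2.96,0.24) + 0.637·(7.06,1.27) = (5.5717,0.8961)
  v2: (1-0.637)·(0.58,2.93) + 0.637·(2.7,5.65) = (1.9304,4.6626)
  v3: (1-0.637)·(-0.95,-1.98) + 0.637·(-0.52,-3.85) = (-0.6761,-3.1712)
Perimeter = Σ |v_{i+1} − v_i|:
  edge 1→2: √(-3.6413² + 3.7665²) = 5.2388 (running 5.2388)
  edge 2→3: √(-2.6065² + -7.8338²) = 8.2561 (running 13.4949)
  edge 3→1: √(6.2478² + 4.0673²) = 7.4551 (running 20.9500)
Perimeter = 20.9500

Perimeter at t=0.637: 20.9500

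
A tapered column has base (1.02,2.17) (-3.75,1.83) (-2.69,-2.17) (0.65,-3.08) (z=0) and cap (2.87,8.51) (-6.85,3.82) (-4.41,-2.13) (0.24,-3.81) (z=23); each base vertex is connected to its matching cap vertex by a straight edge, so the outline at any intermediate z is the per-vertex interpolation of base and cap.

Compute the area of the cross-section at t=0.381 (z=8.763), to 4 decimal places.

Cross-section at t=0.381: each vertex is (1-t)·p0[i] + t·p1[i].
  v1: (1-0.381)·(1.02,2.17) + 0.381·(2.87,8.51) = (1.7249,4.5855)
  v2: (1-0.381)·(-3.75,1.83) + 0.381·(-6.85,3.82) = (-4.9311,2.5882)
  v3: (1-0.381)·(-2.69,-2.17) + 0.381·(-4.41,-2.13) = (-3.3453,-2.1548)
  v4: (1-0.381)·(0.65,-3.08) + 0.381·(0.24,-3.81) = (0.4938,-3.3581)
Shoelace sum Σ(x_i·y_{i+1} − x_{i+1}·y_i):
  i=1: 1.7249·2.5882 − -4.9311·4.5855 = +27.0760 (running +27.0760)
  i=2: -4.9311·-2.1548 − -3.3453·2.5882 = +19.2837 (running +46.3597)
  i=3: -3.3453·-3.3581 − 0.4938·-2.1548 = +12.2980 (running +58.6577)
  i=4: 0.4938·4.5855 − 1.7249·-3.3581 = +8.0566 (running +66.7142)
Area = |Σ|/2 = |66.7142|/2 = 33.3571

Area at t=0.381: 33.3571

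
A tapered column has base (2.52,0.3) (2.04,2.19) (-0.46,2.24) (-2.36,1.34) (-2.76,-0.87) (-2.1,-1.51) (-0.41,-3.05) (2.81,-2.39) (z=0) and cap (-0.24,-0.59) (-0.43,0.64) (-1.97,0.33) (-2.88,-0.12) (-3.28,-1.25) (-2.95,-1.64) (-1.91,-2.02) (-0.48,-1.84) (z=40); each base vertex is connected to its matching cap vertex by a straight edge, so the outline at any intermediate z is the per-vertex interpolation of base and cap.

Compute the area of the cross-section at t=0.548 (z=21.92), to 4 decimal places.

Area at t=0.548: 12.2255

Cross-section at t=0.548: each vertex is (1-t)·p0[i] + t·p1[i].
  v1: (1-0.548)·(2.52,0.3) + 0.548·(-0.24,-0.59) = (1.0075,-0.1877)
  v2: (1-0.548)·(2.04,2.19) + 0.548·(-0.43,0.64) = (0.6864,1.3406)
  v3: (1-0.548)·(-0.46,2.24) + 0.548·(-1.97,0.33) = (-1.2875,1.1933)
  v4: (1-0.548)·(-2.36,1.34) + 0.548·(-2.88,-0.12) = (-2.6450,0.5399)
  v5: (1-0.548)·(-2.76,-0.87) + 0.548·(-3.28,-1.25) = (-3.0450,-1.0782)
  v6: (1-0.548)·(-2.1,-1.51) + 0.548·(-2.95,-1.64) = (-2.5658,-1.5812)
  v7: (1-0.548)·(-0.41,-3.05) + 0.548·(-1.91,-2.02) = (-1.2320,-2.4856)
  v8: (1-0.548)·(2.81,-2.39) + 0.548·(-0.48,-1.84) = (1.0071,-2.0886)
Shoelace sum Σ(x_i·y_{i+1} − x_{i+1}·y_i):
  i=1: 1.0075·1.3406 − 0.6864·-0.1877 = +1.4795 (running +1.4795)
  i=2: 0.6864·1.1933 − -1.2875·1.3406 = +2.5451 (running +4.0247)
  i=3: -1.2875·0.5399 − -2.6450·1.1933 = +2.4611 (running +6.4858)
  i=4: -2.6450·-1.0782 − -3.0450·0.5399 = +4.4959 (running +10.9818)
  i=5: -3.0450·-1.5812 − -2.5658·-1.0782 = +2.0483 (running +13.0300)
  i=6: -2.5658·-2.4856 − -1.2320·-1.5812 = +4.4294 (running +17.4594)
  i=7: -1.2320·-2.0886 − 1.0071·-2.4856 = +5.0763 (running +22.5357)
  i=8: 1.0071·-0.1877 − 1.0075·-2.0886 = +1.9153 (running +24.4510)
Area = |Σ|/2 = |24.4510|/2 = 12.2255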